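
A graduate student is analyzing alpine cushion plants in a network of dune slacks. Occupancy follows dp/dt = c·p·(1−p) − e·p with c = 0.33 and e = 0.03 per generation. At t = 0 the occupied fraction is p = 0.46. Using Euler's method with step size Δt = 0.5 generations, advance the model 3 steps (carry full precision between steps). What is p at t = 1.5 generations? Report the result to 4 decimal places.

0.5611

Update rule: p ← p + [c·p·(1−p) − e·p]·Δt with Δt = 0.5.
p: 0.46000 → 0.49409  (Δp = +0.03409)
p: 0.49409 → 0.52792  (Δp = +0.03383)
p: 0.52792 → 0.56112  (Δp = +0.03320)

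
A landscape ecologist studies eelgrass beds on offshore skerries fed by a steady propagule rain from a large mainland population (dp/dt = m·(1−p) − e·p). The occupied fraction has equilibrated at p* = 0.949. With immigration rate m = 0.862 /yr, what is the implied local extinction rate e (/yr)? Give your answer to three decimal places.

At equilibrium m(1−p*) = e·p*, so e = m(1−p*)/p*.
e = 0.862 × 0.0510 / 0.949 = 0.0463.

0.046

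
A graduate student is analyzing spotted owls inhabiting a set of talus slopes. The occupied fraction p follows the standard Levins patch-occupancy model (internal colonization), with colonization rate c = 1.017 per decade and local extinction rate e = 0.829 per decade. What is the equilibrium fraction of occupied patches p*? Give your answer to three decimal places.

0.185

At equilibrium, colonization balances extinction: c·p*·(1−p*) = e·p*.
So p* = 1 − e/c = 1 − 0.829/1.017 = 1 − 0.8151 = 0.1849.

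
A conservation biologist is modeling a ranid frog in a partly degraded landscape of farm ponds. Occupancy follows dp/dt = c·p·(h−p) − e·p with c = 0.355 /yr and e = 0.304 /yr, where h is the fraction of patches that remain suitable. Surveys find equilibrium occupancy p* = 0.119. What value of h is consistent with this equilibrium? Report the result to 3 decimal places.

0.975

At equilibrium c(h−p*) = e, so h = p* + e/c.
h = 0.119 + 0.304/0.355 = 0.119 + 0.8563 = 0.9753.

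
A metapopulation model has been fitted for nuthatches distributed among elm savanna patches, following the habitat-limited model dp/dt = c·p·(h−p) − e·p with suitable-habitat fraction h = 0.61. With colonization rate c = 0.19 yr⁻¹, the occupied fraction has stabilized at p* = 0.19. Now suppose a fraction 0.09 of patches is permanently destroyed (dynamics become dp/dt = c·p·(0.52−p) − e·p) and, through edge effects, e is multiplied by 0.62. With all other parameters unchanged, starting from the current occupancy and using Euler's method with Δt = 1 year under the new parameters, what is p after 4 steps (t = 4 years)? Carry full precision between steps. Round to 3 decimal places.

Balance c(h−p*) = e gives e = 0.19×(0.61 − 0.19000) = 0.07980.
Starting from p₀ = 0.19000; update p ← p + (dp/dt)·Δt with the new parameters.
  1  |  dp/dt·Δt = +0.002513  |  p_1 = 0.192513
  2  |  dp/dt·Δt = +0.002454  |  p_2 = 0.194966
  3  |  dp/dt·Δt = +0.002394  |  p_3 = 0.197361
  4  |  dp/dt·Δt = +0.002334  |  p_4 = 0.199695

0.200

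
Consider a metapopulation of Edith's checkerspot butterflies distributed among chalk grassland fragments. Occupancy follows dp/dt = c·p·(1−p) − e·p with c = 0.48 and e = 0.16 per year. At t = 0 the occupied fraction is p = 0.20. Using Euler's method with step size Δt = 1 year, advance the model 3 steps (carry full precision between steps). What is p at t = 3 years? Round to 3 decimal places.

Update rule: p ← p + [c·p·(1−p) − e·p]·Δt with Δt = 1.
  1  |  dp/dt·Δt = +0.044800  |  p_1 = 0.244800
  2  |  dp/dt·Δt = +0.049571  |  p_2 = 0.294371
  3  |  dp/dt·Δt = +0.052605  |  p_3 = 0.346976

0.347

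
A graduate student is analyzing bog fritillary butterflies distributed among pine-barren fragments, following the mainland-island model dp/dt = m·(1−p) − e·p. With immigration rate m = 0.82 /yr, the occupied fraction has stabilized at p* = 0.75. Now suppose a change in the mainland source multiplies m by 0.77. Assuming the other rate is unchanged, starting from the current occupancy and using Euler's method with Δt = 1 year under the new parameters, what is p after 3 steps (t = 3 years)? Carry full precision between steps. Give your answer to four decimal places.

0.6979

Balance m(1−p*) = e·p* gives e = m(1−p*)/p* = 0.82×0.25000/0.75000 = 0.27333.
Starting from p₀ = 0.75000; update p ← p + (dp/dt)·Δt with the new parameters.
t = 1: p = 0.75000 + (-0.04715) = 0.70285
t = 2: p = 0.70285 + (-0.00449) = 0.69836
t = 3: p = 0.69836 + (-0.00043) = 0.69793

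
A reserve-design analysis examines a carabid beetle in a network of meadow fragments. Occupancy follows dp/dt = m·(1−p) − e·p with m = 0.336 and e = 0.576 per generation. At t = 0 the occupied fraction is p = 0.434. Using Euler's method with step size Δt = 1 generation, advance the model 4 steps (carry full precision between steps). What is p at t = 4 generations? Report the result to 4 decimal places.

0.3684

Update rule: p ← p + [m·(1−p) − e·p]·Δt with Δt = 1.
  1  |  dp/dt·Δt = -0.059808  |  p_1 = 0.374192
  2  |  dp/dt·Δt = -0.005263  |  p_2 = 0.368929
  3  |  dp/dt·Δt = -0.000463  |  p_3 = 0.368466
  4  |  dp/dt·Δt = -0.000041  |  p_4 = 0.368425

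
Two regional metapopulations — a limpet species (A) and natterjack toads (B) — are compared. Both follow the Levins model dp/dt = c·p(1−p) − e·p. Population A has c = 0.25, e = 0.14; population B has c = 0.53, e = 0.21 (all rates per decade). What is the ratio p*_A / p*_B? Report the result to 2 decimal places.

0.73

A: p*_A = 1 − 0.14/0.25 = 0.4400.
B: p*_B = 1 − 0.21/0.53 = 0.6038.
p*_A / p*_B = 0.4400/0.6038 = 0.7287.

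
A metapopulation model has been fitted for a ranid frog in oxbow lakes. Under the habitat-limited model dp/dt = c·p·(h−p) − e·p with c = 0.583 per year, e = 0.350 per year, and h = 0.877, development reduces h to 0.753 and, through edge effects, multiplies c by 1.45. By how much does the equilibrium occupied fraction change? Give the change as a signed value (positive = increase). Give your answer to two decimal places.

0.06

Before: p* = h − e/c = 0.877 − 0.350/0.583 = 0.877 − 0.6003 = 0.2767.
After: c = 0.84535, e = 0.35, h = 0.753; p* = 0.753 − 0.35/0.84535 = 0.3390.
Δp* = 0.3390 − 0.2767 = +0.0623.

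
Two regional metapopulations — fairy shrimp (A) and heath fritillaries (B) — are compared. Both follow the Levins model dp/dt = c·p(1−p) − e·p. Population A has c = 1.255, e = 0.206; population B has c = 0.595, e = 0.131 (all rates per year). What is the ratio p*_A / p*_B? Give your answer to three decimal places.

A: p*_A = 1 − 0.206/1.255 = 0.8359.
B: p*_B = 1 − 0.131/0.595 = 0.7798.
p*_A / p*_B = 0.8359/0.7798 = 1.0718.

1.072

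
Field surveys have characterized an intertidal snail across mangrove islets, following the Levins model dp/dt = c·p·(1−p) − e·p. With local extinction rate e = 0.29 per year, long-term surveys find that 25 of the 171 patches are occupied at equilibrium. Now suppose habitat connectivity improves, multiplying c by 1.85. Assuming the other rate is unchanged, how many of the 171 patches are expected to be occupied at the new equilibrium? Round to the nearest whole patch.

92

Observed p* = 25/171 = 0.14620.
Balance c(1−p*) = e gives c = e/(1 − 0.14620) = 0.29/0.85380 = 0.33966.
New p* = 1 − e/c = 1 − 0.29000/0.62837 = 0.53849.
Expected occupied = 171 × 0.53849 = 92.08 ≈ 92.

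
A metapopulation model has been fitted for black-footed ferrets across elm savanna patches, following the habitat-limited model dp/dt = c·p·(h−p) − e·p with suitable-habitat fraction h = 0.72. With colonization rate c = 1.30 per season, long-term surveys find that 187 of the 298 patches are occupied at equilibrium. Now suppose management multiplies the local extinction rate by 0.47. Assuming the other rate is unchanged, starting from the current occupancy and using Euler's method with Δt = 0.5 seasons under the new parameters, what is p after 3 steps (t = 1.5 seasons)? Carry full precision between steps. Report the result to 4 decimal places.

Observed p* = 187/298 = 0.62752.
Balance c(h−p*) = e gives e = 1.30×(0.72 − 0.62752) = 0.12023.
Starting from p₀ = 0.62752; update p ← p + (dp/dt)·Δt with the new parameters.
  1  |  dp/dt·Δt = +0.019993  |  p_1 = 0.647510
  2  |  dp/dt·Δt = +0.012215  |  p_2 = 0.659725
  3  |  dp/dt·Δt = +0.007208  |  p_3 = 0.666933

0.6669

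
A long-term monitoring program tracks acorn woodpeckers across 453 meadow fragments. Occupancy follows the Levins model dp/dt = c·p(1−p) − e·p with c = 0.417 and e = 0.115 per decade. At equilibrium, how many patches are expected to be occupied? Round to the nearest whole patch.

328

p* = 1 − e/c = 1 − 0.115/0.417 = 0.7242.
Expected occupied patches = N × p* = 453 × 0.7242 = 328.07 ≈ 328.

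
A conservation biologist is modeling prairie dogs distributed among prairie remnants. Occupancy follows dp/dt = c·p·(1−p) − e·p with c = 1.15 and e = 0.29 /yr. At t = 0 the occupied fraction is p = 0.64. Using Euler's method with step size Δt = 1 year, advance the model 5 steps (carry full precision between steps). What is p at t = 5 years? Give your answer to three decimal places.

Update rule: p ← p + [c·p·(1−p) − e·p]·Δt with Δt = 1.
p: 0.64000 → 0.71936  (Δp = +0.07936)
p: 0.71936 → 0.74291  (Δp = +0.02355)
p: 0.74291 → 0.74711  (Δp = +0.00420)
p: 0.74711 → 0.74773  (Δp = +0.00062)
p: 0.74773 → 0.74781  (Δp = +0.00009)

0.748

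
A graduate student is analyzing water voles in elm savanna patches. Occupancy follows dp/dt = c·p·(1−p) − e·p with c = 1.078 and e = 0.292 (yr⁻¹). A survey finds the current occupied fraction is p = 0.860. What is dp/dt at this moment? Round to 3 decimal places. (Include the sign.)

-0.121

Colonization term: c·p·(1−p) = 1.078×0.860×0.1400 = 0.12979.
Extinction term: e·p = 0.25112.
dp/dt = 0.12979 − 0.25112 = -0.12133.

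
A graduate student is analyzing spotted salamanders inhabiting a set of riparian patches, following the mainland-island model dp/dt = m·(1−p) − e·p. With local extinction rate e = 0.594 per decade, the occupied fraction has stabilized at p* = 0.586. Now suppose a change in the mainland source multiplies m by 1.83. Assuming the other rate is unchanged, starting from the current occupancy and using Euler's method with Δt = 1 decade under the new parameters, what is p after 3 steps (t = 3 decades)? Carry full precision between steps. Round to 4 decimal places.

Balance m(1−p*) = e·p* gives m = e·p*/(1−p*) = 0.594×0.58600/0.41400 = 0.84078.
Starting from p₀ = 0.58600; update p ← p + (dp/dt)·Δt with the new parameters.
  1  |  dp/dt·Δt = +0.288910  |  p_1 = 0.874910
  2  |  dp/dt·Δt = -0.327228  |  p_2 = 0.547681
  3  |  dp/dt·Δt = +0.370629  |  p_3 = 0.918311

0.9183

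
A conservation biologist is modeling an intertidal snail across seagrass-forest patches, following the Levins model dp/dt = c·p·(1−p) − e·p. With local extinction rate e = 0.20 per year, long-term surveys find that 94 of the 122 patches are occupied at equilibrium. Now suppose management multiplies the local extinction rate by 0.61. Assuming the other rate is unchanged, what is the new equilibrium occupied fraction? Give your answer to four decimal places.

Observed p* = 94/122 = 0.77049.
Balance c(1−p*) = e gives c = e/(1 − 0.77049) = 0.20/0.22951 = 0.87142.
New p* = 1 − e/c = 1 − 0.12200/0.87142 = 0.86000.

0.8600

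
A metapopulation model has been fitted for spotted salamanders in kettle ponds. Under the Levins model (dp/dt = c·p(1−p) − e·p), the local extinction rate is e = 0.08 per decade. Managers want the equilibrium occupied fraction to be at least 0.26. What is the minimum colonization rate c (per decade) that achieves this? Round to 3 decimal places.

p* = 1 − e/c ≥ 0.26 requires e/c ≤ 0.7400, i.e. c ≥ e/0.7400.
c_min = 0.08/0.7400 = 0.1081.

0.108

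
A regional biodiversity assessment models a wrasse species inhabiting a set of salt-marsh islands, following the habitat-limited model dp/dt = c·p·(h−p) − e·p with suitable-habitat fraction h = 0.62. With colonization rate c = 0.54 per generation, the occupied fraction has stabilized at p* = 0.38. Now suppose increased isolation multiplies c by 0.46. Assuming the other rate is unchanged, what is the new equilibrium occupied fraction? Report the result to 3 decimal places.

0.098

Balance c(h−p*) = e gives e = 0.54×(0.62 − 0.38000) = 0.12960.
New p* = 0.62 − e/c = 0.62 − 0.12960/0.24840 = 0.09826.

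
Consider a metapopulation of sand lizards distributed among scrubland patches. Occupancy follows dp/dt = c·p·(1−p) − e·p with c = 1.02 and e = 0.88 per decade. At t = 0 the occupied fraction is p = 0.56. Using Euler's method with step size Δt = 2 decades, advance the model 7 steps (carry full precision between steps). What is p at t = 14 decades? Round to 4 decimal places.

0.1216

Update rule: p ← p + [c·p·(1−p) − e·p]·Δt with Δt = 2.
p: 0.56000 → 0.07706  (Δp = -0.48294)
p: 0.07706 → 0.08652  (Δp = +0.00946)
p: 0.08652 → 0.09547  (Δp = +0.00895)
p: 0.09547 → 0.10361  (Δp = +0.00814)
p: 0.10361 → 0.11072  (Δp = +0.00711)
p: 0.11072 → 0.11672  (Δp = +0.00599)
p: 0.11672 → 0.12161  (Δp = +0.00489)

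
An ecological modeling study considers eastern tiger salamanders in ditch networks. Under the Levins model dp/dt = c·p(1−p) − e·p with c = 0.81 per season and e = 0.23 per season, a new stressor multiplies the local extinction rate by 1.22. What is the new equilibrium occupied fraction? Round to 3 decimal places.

Before: p* = 1 − 0.23/0.81 = 0.7160.
After the change, c = 0.81, e = 0.2806, so p* = 1 − 0.2806/0.81 = 0.6536.

0.654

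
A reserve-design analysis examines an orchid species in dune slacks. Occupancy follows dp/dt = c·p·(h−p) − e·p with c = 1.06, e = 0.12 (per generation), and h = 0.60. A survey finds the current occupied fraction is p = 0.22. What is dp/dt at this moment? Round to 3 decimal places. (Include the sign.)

Colonization term: c·p·(h−p) = 1.06×0.22×0.3800 = 0.08862.
Extinction term: e·p = 0.02640.
dp/dt = 0.08862 − 0.02640 = 0.06222.

0.062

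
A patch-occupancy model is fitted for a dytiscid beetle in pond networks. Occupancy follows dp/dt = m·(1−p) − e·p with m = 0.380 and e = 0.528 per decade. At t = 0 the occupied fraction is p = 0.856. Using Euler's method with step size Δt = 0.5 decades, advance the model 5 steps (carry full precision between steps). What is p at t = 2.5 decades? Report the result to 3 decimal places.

0.440

Update rule: p ← p + [m·(1−p) − e·p]·Δt with Δt = 0.5.
  1  |  dp/dt·Δt = -0.198624  |  p_1 = 0.657376
  2  |  dp/dt·Δt = -0.108449  |  p_2 = 0.548927
  3  |  dp/dt·Δt = -0.059213  |  p_3 = 0.489714
  4  |  dp/dt·Δt = -0.032330  |  p_4 = 0.457384
  5  |  dp/dt·Δt = -0.017652  |  p_5 = 0.439732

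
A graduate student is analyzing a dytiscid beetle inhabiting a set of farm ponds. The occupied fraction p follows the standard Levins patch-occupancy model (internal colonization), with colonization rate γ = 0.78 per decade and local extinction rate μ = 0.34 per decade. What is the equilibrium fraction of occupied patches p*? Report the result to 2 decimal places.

At equilibrium, colonization balances extinction: γ·p*·(1−p*) = μ·p*.
So p* = 1 − μ/γ = 1 − 0.34/0.78 = 1 − 0.4359 = 0.5641.

0.56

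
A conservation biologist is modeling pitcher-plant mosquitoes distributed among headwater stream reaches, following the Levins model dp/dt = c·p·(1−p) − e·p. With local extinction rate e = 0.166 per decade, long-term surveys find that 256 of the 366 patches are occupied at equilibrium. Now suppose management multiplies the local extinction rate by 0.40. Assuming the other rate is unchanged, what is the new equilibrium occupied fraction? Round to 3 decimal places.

Observed p* = 256/366 = 0.69945.
Balance c(1−p*) = e gives c = e/(1 − 0.69945) = 0.166/0.30055 = 0.55232.
New p* = 1 − e/c = 1 − 0.06640/0.55232 = 0.87978.

0.880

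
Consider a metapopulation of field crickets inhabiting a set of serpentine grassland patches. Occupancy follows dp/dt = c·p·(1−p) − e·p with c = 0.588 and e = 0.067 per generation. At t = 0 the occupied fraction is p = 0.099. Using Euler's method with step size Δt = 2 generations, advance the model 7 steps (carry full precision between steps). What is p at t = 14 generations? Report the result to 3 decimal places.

Update rule: p ← p + [c·p·(1−p) − e·p]·Δt with Δt = 2.
  1  |  dp/dt·Δt = +0.091632  |  p_1 = 0.190632
  2  |  dp/dt·Δt = +0.155902  |  p_2 = 0.346534
  3  |  dp/dt·Δt = +0.219868  |  p_3 = 0.566402
  4  |  dp/dt·Δt = +0.212917  |  p_4 = 0.779319
  5  |  dp/dt·Δt = +0.097821  |  p_5 = 0.877140
  6  |  dp/dt·Δt = +0.009196  |  p_6 = 0.886335
  7  |  dp/dt·Δt = -0.000293  |  p_7 = 0.886043

0.886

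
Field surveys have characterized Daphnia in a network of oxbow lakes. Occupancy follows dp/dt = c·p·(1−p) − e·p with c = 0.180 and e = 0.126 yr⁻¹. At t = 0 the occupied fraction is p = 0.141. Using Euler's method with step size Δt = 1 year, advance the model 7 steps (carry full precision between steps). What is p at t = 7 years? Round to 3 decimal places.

0.169

Update rule: p ← p + [c·p·(1−p) − e·p]·Δt with Δt = 1.
  1  |  dp/dt·Δt = +0.004035  |  p_1 = 0.145035
  2  |  dp/dt·Δt = +0.004046  |  p_2 = 0.149081
  3  |  dp/dt·Δt = +0.004050  |  p_3 = 0.153131
  4  |  dp/dt·Δt = +0.004048  |  p_4 = 0.157179
  5  |  dp/dt·Δt = +0.004041  |  p_5 = 0.161220
  6  |  dp/dt·Δt = +0.004027  |  p_6 = 0.165247
  7  |  dp/dt·Δt = +0.004008  |  p_7 = 0.169255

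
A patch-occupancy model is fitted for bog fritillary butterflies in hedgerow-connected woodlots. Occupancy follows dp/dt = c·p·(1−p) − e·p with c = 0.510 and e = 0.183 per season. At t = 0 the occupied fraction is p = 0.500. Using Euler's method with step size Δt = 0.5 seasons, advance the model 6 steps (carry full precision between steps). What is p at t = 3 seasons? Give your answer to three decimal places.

Update rule: p ← p + [c·p·(1−p) − e·p]·Δt with Δt = 0.5.
step 1: Δp = +0.01800, p = 0.51800
step 2: Δp = +0.01627, p = 0.53427
step 3: Δp = +0.01456, p = 0.54884
step 4: Δp = +0.01292, p = 0.56176
step 5: Δp = +0.01138, p = 0.57314
step 6: Δp = +0.00994, p = 0.58308

0.583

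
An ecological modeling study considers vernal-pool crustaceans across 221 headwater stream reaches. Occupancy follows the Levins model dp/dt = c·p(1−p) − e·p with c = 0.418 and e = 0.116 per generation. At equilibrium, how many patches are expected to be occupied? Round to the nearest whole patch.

160

p* = 1 − e/c = 1 − 0.116/0.418 = 0.7225.
Expected occupied patches = N × p* = 221 × 0.7225 = 159.67 ≈ 160.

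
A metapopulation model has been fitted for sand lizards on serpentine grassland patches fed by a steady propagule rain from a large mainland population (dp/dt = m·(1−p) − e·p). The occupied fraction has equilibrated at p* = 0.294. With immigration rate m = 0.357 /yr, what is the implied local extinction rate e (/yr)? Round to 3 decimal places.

At equilibrium m(1−p*) = e·p*, so e = m(1−p*)/p*.
e = 0.357 × 0.7060 / 0.294 = 0.8573.

0.857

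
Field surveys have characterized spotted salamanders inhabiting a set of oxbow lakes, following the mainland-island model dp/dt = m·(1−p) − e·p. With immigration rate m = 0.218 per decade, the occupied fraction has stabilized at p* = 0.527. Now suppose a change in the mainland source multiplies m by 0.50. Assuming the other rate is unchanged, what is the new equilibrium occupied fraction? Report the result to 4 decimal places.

Balance m(1−p*) = e·p* gives e = m(1−p*)/p* = 0.218×0.47300/0.52700 = 0.19566.
New p* = m/(m+e) = 0.10900/(0.10900+0.19566) = 0.35778.

0.3578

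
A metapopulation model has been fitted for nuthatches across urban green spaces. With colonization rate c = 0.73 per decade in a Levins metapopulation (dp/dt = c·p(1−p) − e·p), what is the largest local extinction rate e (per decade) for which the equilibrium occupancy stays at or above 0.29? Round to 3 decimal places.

1 − e/c ≥ 0.29 ⇒ e ≤ c(1 − 0.29) = 0.73 × 0.7100.
e_max = 0.5183.

0.518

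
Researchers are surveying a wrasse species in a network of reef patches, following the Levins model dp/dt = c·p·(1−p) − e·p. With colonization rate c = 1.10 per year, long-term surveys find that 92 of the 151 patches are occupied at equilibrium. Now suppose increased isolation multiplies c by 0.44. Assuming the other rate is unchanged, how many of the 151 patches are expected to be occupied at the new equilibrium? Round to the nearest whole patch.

17

Observed p* = 92/151 = 0.60927.
Balance c(1−p*) = e gives e = 1.10×(1 − 0.60927) = 0.42980.
New p* = 1 − e/c = 1 − 0.42980/0.48400 = 0.11198.
Expected occupied = 151 × 0.11198 = 16.91 ≈ 17.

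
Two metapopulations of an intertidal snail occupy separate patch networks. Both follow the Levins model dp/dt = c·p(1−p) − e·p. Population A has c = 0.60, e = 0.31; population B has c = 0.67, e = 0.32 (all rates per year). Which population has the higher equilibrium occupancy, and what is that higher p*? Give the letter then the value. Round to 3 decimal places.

A: p*_A = 1 − 0.31/0.60 = 0.4833.
B: p*_B = 1 − 0.32/0.67 = 0.5224.
B is higher at 0.5224.

B, 0.522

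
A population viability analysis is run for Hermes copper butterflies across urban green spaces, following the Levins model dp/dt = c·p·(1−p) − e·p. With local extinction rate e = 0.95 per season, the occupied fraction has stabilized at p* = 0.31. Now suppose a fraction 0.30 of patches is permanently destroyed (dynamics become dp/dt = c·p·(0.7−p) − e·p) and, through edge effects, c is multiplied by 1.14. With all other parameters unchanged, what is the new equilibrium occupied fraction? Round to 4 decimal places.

0.0947

Balance c(1−p*) = e gives c = e/(1 − 0.31000) = 0.95/0.69000 = 1.37681.
New p* = 0.7 − e/c = 0.7 − 0.95000/1.56956 = 0.09473.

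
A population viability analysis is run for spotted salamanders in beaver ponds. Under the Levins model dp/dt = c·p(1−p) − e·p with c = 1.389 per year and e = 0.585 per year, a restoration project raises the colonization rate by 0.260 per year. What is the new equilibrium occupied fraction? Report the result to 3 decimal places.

Before: p* = 1 − 0.585/1.389 = 0.5788.
After the change, c = 1.649, e = 0.585, so p* = 1 − 0.585/1.649 = 0.6452.

0.645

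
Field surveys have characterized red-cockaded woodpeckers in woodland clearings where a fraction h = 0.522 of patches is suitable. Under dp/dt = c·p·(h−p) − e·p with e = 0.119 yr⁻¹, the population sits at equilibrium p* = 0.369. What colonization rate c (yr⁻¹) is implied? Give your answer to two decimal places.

At equilibrium c(h−p*) = e, so c = e/(h−p*).
c = 0.119/(0.522 − 0.369) = 0.119/0.1530 = 0.7778.

0.78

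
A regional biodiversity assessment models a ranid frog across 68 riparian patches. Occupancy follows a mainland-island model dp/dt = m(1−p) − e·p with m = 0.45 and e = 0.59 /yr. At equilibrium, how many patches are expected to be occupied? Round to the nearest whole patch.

29

p* = m/(m+e) = 0.45/1.0400 = 0.4327.
Expected occupied patches = N × p* = 68 × 0.4327 = 29.42 ≈ 29.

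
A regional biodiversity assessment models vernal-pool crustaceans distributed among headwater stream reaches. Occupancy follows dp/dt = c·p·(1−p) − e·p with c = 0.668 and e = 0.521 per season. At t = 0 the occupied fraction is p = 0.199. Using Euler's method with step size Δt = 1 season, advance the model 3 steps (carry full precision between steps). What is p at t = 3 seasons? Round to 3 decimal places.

Update rule: p ← p + [c·p·(1−p) − e·p]·Δt with Δt = 1.
  1  |  dp/dt·Δt = +0.002800  |  p_1 = 0.201800
  2  |  dp/dt·Δt = +0.002462  |  p_2 = 0.204261
  3  |  dp/dt·Δt = +0.002156  |  p_3 = 0.206417

0.206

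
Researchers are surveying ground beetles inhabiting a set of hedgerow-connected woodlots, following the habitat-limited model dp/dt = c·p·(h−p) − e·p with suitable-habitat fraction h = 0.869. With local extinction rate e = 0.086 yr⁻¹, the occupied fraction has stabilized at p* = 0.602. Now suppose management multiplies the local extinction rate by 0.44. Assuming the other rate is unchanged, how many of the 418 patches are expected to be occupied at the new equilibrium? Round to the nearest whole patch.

Balance c(h−p*) = e gives c = e/(0.869 − 0.60200) = 0.086/0.26700 = 0.32210.
New p* = 0.869 − e/c = 0.869 − 0.03784/0.32210 = 0.75152.
Expected occupied = 418 × 0.75152 = 314.14 ≈ 314.

314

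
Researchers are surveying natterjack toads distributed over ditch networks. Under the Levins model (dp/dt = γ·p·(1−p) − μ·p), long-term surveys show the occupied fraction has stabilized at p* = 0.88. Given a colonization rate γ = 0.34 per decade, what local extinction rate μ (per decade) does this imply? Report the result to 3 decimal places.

At equilibrium γ(1−p*) = μ.
μ = 0.34 × (1 − 0.88) = 0.34 × 0.1200 = 0.0408.

0.041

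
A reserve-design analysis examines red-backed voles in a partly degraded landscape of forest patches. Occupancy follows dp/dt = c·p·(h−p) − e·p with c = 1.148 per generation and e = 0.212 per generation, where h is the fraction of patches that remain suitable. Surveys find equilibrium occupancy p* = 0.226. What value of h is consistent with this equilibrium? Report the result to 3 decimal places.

At equilibrium c(h−p*) = e, so h = p* + e/c.
h = 0.226 + 0.212/1.148 = 0.226 + 0.1847 = 0.4107.

0.411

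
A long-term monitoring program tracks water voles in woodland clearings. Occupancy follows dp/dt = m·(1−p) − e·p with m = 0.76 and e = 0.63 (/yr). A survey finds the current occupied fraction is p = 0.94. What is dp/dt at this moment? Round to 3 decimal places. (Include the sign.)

-0.547

Colonization term: m·(1−p) = 0.76×0.0600 = 0.04560.
Extinction term: e·p = 0.59220.
dp/dt = 0.04560 − 0.59220 = -0.54660.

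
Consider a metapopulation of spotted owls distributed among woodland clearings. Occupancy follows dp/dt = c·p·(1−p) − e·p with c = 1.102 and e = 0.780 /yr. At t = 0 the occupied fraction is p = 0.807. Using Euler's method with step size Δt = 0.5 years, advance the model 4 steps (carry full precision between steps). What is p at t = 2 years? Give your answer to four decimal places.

0.4006

Update rule: p ← p + [c·p·(1−p) − e·p]·Δt with Δt = 0.5.
step 1: Δp = -0.22891, p = 0.57809
step 2: Δp = -0.09106, p = 0.48702
step 3: Δp = -0.05228, p = 0.43474
step 4: Δp = -0.03415, p = 0.40060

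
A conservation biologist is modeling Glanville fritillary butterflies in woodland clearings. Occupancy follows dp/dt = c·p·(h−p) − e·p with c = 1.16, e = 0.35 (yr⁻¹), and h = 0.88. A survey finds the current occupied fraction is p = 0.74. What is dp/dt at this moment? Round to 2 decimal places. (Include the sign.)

-0.14

Colonization term: c·p·(h−p) = 1.16×0.74×0.1400 = 0.12018.
Extinction term: e·p = 0.25900.
dp/dt = 0.12018 − 0.25900 = -0.13882.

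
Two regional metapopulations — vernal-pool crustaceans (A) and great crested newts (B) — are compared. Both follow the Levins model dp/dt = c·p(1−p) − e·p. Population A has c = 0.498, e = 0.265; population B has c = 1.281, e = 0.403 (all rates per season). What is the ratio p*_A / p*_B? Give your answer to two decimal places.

0.68

A: p*_A = 1 − 0.265/0.498 = 0.4679.
B: p*_B = 1 − 0.403/1.281 = 0.6854.
p*_A / p*_B = 0.4679/0.6854 = 0.6826.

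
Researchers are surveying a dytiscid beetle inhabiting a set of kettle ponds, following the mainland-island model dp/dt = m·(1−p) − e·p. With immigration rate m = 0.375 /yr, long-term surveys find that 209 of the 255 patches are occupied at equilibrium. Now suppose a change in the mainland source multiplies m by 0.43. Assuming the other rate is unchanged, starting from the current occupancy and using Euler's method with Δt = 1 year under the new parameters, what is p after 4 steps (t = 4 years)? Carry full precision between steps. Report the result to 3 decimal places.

0.713

Observed p* = 209/255 = 0.81961.
Balance m(1−p*) = e·p* gives e = m(1−p*)/p* = 0.375×0.18039/0.81961 = 0.08254.
Starting from p₀ = 0.81961; update p ← p + (dp/dt)·Δt with the new parameters.
step 1: Δp = -0.03856, p = 0.78105
step 2: Δp = -0.02916, p = 0.75189
step 3: Δp = -0.02205, p = 0.72984
step 4: Δp = -0.01667, p = 0.71317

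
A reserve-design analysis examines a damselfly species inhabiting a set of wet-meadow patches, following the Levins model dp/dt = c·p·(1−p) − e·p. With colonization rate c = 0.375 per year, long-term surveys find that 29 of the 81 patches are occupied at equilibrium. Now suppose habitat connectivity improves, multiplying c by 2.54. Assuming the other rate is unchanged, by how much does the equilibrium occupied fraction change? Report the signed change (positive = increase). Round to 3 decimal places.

0.389

Observed p* = 29/81 = 0.35802.
Balance c(1−p*) = e gives e = 0.375×(1 − 0.35802) = 0.24074.
New p* = 1 − e/c = 1 − 0.24074/0.95250 = 0.74725.
Δp* = 0.74725 − 0.35802 = +0.38923.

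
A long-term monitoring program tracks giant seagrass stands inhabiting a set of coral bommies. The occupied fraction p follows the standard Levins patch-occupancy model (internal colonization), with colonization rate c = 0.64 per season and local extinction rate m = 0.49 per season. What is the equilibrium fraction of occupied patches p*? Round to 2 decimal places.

0.23

Setting dp/dt = 0 and dividing through by p* gives c·(1−p*) = m.
So p* = 1 − m/c = 1 − 0.49/0.64 = 1 − 0.7656 = 0.2344.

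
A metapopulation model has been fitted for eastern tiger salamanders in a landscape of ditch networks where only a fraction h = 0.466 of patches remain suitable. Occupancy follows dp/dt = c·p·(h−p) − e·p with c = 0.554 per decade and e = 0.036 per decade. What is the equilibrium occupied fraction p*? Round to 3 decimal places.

Setting dp/dt = 0 and dividing by p* gives c·(h−p*) = e.
So p* = h − e/c = 0.466 − 0.036/0.554 = 0.466 − 0.0650 = 0.4010.

0.401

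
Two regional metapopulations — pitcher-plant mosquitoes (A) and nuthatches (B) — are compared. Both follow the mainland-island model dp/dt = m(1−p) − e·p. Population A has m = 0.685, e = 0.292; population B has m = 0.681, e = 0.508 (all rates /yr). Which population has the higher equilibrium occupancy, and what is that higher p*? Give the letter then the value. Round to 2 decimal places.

A, 0.70

A: p*_A = m/(m+e) = 0.685/0.9770 = 0.7011.
B: p*_B = 0.681/1.1890 = 0.5728.
A is higher at 0.7011.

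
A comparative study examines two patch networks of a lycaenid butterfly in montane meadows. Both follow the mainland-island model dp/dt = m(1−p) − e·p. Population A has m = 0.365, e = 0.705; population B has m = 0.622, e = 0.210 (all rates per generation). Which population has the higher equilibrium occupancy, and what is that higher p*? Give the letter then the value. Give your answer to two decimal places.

A: p*_A = m/(m+e) = 0.365/1.0700 = 0.3411.
B: p*_B = 0.622/0.8320 = 0.7476.
B is higher at 0.7476.

B, 0.75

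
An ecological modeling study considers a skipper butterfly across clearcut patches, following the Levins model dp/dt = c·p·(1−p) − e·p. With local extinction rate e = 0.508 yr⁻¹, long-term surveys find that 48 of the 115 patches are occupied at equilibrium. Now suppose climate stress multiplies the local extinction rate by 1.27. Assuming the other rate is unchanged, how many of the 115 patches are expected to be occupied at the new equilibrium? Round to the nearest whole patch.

Observed p* = 48/115 = 0.41739.
Balance c(1−p*) = e gives c = e/(1 − 0.41739) = 0.508/0.58261 = 0.87194.
New p* = 1 − e/c = 1 − 0.64516/0.87194 = 0.26009.
Expected occupied = 115 × 0.26009 = 29.91 ≈ 30.

30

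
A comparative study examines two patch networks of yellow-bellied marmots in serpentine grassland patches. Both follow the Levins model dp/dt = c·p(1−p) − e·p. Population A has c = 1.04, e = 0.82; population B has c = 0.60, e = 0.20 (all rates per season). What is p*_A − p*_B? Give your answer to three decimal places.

-0.455

A: p*_A = 1 − 0.82/1.04 = 0.2115.
B: p*_B = 1 − 0.20/0.60 = 0.6667.
p*_A − p*_B = 0.2115 − 0.6667 = -0.4551.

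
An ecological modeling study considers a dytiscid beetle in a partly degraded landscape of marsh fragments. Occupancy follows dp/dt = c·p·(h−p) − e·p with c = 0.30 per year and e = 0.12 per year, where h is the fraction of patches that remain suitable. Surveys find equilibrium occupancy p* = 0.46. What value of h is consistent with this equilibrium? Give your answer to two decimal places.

0.86

At equilibrium c(h−p*) = e, so h = p* + e/c.
h = 0.46 + 0.12/0.30 = 0.46 + 0.4000 = 0.8600.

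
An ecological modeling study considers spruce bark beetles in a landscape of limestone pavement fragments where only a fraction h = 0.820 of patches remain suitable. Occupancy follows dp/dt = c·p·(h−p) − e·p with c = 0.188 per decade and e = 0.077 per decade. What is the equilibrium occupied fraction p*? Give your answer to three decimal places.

Setting dp/dt = 0 and dividing by p* gives c·(h−p*) = e.
So p* = h − e/c = 0.820 − 0.077/0.188 = 0.820 − 0.4096 = 0.4104.

0.410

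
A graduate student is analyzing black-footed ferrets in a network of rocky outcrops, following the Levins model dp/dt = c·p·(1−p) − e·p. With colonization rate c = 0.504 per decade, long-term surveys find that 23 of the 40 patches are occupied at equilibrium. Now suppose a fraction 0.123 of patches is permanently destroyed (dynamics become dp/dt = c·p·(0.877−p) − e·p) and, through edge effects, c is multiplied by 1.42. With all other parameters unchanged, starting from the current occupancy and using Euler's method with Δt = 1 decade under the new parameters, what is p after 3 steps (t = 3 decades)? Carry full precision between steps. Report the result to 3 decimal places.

0.577

Observed p* = 23/40 = 0.57500.
Balance c(1−p*) = e gives e = 0.504×(1 − 0.57500) = 0.21420.
Starting from p₀ = 0.57500; update p ← p + (dp/dt)·Δt with the new parameters.
step 1: Δp = +0.00111, p = 0.57611
step 2: Δp = +0.00066, p = 0.57677
step 3: Δp = +0.00039, p = 0.57716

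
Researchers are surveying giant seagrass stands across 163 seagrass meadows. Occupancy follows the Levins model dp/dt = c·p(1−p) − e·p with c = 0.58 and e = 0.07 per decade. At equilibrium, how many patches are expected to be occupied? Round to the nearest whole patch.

143

p* = 1 − e/c = 1 − 0.07/0.58 = 0.8793.
Expected occupied patches = N × p* = 163 × 0.8793 = 143.33 ≈ 143.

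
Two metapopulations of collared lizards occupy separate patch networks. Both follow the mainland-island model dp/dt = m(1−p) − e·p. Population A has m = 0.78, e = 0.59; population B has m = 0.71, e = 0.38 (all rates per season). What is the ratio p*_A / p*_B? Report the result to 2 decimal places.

A: p*_A = m/(m+e) = 0.78/1.3700 = 0.5693.
B: p*_B = 0.71/1.0900 = 0.6514.
p*_A / p*_B = 0.5693/0.6514 = 0.8741.

0.87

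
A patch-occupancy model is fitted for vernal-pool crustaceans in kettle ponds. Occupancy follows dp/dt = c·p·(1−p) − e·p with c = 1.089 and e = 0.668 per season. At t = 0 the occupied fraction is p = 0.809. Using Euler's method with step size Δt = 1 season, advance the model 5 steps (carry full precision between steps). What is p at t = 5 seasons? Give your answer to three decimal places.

Update rule: p ← p + [c·p·(1−p) − e·p]·Δt with Δt = 1.
  1  |  dp/dt·Δt = -0.372141  |  p_1 = 0.436859
  2  |  dp/dt·Δt = -0.023914  |  p_2 = 0.412946
  3  |  dp/dt·Δt = -0.011851  |  p_3 = 0.401095
  4  |  dp/dt·Δt = -0.006334  |  p_4 = 0.394761
  5  |  dp/dt·Δt = -0.003511  |  p_5 = 0.391250

0.391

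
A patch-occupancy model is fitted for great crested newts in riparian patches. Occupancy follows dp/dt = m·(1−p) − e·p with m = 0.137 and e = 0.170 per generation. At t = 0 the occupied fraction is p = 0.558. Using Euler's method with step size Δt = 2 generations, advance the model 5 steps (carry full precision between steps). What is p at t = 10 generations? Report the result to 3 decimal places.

0.447

Update rule: p ← p + [m·(1−p) − e·p]·Δt with Δt = 2.
  1  |  dp/dt·Δt = -0.068612  |  p_1 = 0.489388
  2  |  dp/dt·Δt = -0.026484  |  p_2 = 0.462904
  3  |  dp/dt·Δt = -0.010223  |  p_3 = 0.452681
  4  |  dp/dt·Δt = -0.003946  |  p_4 = 0.448735
  5  |  dp/dt·Δt = -0.001523  |  p_5 = 0.447212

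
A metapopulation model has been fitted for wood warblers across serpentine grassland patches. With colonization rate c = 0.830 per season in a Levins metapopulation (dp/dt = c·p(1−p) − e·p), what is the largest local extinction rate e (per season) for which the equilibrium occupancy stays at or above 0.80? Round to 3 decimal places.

0.166

1 − e/c ≥ 0.80 ⇒ e ≤ c(1 − 0.80) = 0.830 × 0.2000.
e_max = 0.1660.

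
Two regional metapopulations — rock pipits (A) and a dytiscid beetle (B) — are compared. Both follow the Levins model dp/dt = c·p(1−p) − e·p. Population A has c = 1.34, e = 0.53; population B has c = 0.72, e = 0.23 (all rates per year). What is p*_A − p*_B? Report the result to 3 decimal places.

A: p*_A = 1 − 0.53/1.34 = 0.6045.
B: p*_B = 1 − 0.23/0.72 = 0.6806.
p*_A − p*_B = 0.6045 − 0.6806 = -0.0761.

-0.076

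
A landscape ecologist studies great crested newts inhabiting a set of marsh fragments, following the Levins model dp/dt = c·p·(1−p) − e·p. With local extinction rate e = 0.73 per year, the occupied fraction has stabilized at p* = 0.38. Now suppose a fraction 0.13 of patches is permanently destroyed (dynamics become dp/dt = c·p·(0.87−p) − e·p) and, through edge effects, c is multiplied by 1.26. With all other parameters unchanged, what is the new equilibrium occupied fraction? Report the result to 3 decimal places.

0.378

Balance c(1−p*) = e gives c = e/(1 − 0.38000) = 0.73/0.62000 = 1.17742.
New p* = 0.87 − e/c = 0.87 − 0.73000/1.48355 = 0.37794.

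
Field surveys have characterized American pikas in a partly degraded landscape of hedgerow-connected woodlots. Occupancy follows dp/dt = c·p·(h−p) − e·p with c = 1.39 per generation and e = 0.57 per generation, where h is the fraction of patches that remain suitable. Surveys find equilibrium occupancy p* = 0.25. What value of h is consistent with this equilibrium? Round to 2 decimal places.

At equilibrium c(h−p*) = e, so h = p* + e/c.
h = 0.25 + 0.57/1.39 = 0.25 + 0.4101 = 0.6601.

0.66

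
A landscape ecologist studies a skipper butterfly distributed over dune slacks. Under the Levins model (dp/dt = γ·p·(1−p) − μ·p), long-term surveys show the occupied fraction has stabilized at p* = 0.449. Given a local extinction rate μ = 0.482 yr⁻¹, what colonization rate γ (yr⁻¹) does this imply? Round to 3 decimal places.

0.875

At equilibrium γ(1−p*) = μ, so γ = μ/(1−p*).
γ = 0.482/(1 − 0.449) = 0.482/0.5510 = 0.8748.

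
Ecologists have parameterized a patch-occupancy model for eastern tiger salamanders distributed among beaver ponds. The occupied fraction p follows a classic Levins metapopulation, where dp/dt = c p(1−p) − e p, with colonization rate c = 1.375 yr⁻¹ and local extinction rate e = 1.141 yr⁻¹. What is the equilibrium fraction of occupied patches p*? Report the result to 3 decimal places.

0.170

At equilibrium, colonization balances extinction: c·p*·(1−p*) = e·p*.
So p* = 1 − e/c = 1 − 1.141/1.375 = 1 − 0.8298 = 0.1702.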